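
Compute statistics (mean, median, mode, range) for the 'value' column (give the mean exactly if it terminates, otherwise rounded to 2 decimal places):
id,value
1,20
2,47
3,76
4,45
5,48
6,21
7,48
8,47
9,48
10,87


Data: [20, 47, 76, 45, 48, 21, 48, 47, 48, 87]
Count: 10
Sum: 487
Mean: 487/10 = 48.7
Sorted: [20, 21, 45, 47, 47, 48, 48, 48, 76, 87]
Median: 47.5
Mode: 48 (3 times)
Range: 87 - 20 = 67
Min: 20, Max: 87

mean=48.7, median=47.5, mode=48, range=67


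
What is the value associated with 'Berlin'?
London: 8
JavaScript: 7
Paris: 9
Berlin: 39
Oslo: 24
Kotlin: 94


Looking up key 'Berlin'
Value: 39

39


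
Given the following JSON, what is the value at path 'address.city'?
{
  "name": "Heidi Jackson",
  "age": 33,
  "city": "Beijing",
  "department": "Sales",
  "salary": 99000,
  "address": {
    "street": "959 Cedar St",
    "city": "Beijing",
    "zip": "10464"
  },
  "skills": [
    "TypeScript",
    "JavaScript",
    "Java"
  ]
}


Query: address.city
Path: address -> city
Value: Beijing

Beijing


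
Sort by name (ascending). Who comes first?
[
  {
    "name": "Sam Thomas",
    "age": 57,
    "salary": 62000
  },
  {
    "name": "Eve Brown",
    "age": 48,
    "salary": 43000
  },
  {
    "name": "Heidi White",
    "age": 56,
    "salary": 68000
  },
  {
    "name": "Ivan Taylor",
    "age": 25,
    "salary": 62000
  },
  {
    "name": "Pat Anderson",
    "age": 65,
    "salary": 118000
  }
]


Sort by: name (ascending)

Sorted order:
  1. Eve Brown (name = Eve Brown)
  2. Heidi White (name = Heidi White)
  3. Ivan Taylor (name = Ivan Taylor)
  4. Pat Anderson (name = Pat Anderson)
  5. Sam Thomas (name = Sam Thomas)

First: Eve Brown

Eve Brown


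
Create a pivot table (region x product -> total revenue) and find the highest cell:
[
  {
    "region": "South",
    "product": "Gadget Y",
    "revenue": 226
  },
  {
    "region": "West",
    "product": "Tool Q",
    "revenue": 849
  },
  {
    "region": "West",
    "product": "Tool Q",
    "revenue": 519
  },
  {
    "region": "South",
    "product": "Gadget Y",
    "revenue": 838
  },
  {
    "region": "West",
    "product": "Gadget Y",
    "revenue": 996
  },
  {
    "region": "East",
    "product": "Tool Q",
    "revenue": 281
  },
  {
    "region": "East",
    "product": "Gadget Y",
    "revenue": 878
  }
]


Pivot: region (rows) x product (columns) -> total revenue

     Gadget Y      Tool Q      
East           878           281  
South         1064             0  
West           996          1368  

Highest: West / Tool Q = $1368

West / Tool Q = $1368


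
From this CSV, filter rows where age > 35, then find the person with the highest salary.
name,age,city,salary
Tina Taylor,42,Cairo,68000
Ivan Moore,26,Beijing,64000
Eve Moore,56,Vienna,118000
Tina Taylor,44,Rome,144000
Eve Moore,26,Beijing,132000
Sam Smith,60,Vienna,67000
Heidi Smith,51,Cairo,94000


Filter: age > 35
Sort by: salary (descending)

Filtered records (5):
  Tina Taylor, age 44, salary $144000
  Eve Moore, age 56, salary $118000
  Heidi Smith, age 51, salary $94000
  Tina Taylor, age 42, salary $68000
  Sam Smith, age 60, salary $67000

Highest salary: Tina Taylor ($144000)

Tina Taylor


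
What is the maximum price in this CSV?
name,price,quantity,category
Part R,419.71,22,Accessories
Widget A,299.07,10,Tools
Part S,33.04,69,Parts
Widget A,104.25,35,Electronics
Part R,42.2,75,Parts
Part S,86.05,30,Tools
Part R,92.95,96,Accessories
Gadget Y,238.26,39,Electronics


Computing maximum price:
Values: [419.71, 299.07, 33.04, 104.25, 42.2, 86.05, 92.95, 238.26]
Max = 419.71

419.71


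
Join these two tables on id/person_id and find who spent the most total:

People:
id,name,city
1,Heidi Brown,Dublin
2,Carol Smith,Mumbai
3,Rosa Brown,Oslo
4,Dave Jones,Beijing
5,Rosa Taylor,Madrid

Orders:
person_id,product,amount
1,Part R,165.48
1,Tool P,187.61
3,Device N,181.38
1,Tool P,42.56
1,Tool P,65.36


Join on: people.id = orders.person_id

Joined rows:
  Heidi Brown (Dublin) bought Part R for $165.48
  Heidi Brown (Dublin) bought Tool P for $187.61
  Rosa Brown (Oslo) bought Device N for $181.38
  Heidi Brown (Dublin) bought Tool P for $42.56
  Heidi Brown (Dublin) bought Tool P for $65.36

Total per person:
  Heidi Brown: $461.01
  Rosa Brown: $181.38

Top spender: Heidi Brown ($461.01)

Heidi Brown ($461.01)


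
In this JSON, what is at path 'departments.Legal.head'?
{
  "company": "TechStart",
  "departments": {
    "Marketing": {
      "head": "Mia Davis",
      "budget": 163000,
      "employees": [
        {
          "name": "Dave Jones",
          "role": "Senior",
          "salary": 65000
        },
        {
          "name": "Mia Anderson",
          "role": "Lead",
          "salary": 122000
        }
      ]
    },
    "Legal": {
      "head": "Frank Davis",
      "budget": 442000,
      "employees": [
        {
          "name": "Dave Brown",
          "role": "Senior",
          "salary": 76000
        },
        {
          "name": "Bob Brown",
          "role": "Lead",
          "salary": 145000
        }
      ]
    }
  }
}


Path: departments.Legal.head

Navigate:
  -> departments
  -> Legal
  -> head = 'Frank Davis'

Frank Davis


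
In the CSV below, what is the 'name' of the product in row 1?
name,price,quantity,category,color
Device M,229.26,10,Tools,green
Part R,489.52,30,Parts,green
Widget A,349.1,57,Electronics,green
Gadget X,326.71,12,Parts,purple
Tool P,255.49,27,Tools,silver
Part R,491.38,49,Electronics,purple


Query: Row 1 ('Device M'), column 'name'
Value: Device M

Device M


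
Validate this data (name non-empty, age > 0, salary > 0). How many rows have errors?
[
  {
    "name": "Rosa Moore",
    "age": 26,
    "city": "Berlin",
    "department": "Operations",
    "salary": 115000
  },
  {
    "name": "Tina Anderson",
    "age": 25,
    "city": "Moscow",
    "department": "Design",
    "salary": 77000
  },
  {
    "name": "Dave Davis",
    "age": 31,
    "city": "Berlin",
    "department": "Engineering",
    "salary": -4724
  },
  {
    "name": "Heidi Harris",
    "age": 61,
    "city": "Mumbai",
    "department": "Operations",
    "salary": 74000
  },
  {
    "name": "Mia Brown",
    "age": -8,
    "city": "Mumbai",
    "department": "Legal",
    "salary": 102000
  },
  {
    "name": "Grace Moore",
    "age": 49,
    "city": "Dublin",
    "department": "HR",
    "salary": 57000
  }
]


Validating 6 records:
Rules: name non-empty, age > 0, salary > 0

  Row 1 (Rosa Moore): OK
  Row 2 (Tina Anderson): OK
  Row 3 (Dave Davis): negative salary: -4724
  Row 4 (Heidi Harris): OK
  Row 5 (Mia Brown): negative age: -8
  Row 6 (Grace Moore): OK

Total errors: 2

2 errors


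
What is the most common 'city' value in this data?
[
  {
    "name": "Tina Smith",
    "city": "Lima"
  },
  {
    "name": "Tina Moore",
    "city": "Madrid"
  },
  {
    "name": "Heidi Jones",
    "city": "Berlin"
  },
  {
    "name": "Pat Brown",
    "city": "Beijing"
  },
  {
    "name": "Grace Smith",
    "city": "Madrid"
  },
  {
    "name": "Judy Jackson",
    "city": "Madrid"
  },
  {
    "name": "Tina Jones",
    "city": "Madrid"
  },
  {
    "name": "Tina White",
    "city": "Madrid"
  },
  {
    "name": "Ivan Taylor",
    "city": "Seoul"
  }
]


Counting 'city' values across 9 records:

  Madrid: 5 #####
  Lima: 1 #
  Berlin: 1 #
  Beijing: 1 #
  Seoul: 1 #

Most common: Madrid (5 times)

Madrid (5 times)


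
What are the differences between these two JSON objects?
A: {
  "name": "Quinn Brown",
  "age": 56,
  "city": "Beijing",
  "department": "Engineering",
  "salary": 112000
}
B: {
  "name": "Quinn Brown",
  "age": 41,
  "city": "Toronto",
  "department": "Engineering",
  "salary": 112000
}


Comparing each field (in key order):
  name: same
  age: DIFFERENT
  city: DIFFERENT
  department: same
  salary: same
Differences:
  age: 56 -> 41
  city: Beijing -> Toronto

2 field(s) changed

2 changes: age, city


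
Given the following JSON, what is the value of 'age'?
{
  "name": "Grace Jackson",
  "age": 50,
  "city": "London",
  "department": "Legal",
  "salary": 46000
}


Looking up field 'age'
Value: 50

50


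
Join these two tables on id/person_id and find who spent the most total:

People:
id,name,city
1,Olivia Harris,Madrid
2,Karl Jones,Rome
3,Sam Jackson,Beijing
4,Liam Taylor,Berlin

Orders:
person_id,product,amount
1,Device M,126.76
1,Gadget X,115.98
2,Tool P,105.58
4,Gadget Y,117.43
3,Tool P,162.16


Join on: people.id = orders.person_id

Joined rows:
  Olivia Harris (Madrid) bought Device M for $126.76
  Olivia Harris (Madrid) bought Gadget X for $115.98
  Karl Jones (Rome) bought Tool P for $105.58
  Liam Taylor (Berlin) bought Gadget Y for $117.43
  Sam Jackson (Beijing) bought Tool P for $162.16

Total per person:
  Olivia Harris: $242.74
  Sam Jackson: $162.16
  Liam Taylor: $117.43
  Karl Jones: $105.58

Top spender: Olivia Harris ($242.74)

Olivia Harris ($242.74)


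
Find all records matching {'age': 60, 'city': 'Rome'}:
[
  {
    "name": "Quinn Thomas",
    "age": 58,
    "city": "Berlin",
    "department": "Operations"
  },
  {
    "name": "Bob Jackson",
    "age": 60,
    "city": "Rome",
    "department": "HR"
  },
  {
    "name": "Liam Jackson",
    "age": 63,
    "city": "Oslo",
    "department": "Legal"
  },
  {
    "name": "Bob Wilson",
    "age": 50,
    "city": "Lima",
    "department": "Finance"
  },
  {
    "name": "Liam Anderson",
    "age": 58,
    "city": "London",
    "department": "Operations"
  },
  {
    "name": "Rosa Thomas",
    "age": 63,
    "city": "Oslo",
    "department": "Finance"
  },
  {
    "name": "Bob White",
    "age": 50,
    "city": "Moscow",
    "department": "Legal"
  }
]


Search criteria: {'age': 60, 'city': 'Rome'}

Checking 7 records:
  Quinn Thomas: {age: 58, city: Berlin}
  Bob Jackson: {age: 60, city: Rome} <-- MATCH
  Liam Jackson: {age: 63, city: Oslo}
  Bob Wilson: {age: 50, city: Lima}
  Liam Anderson: {age: 58, city: London}
  Rosa Thomas: {age: 63, city: Oslo}
  Bob White: {age: 50, city: Moscow}

Matches: ["Bob Jackson"]

["Bob Jackson"]


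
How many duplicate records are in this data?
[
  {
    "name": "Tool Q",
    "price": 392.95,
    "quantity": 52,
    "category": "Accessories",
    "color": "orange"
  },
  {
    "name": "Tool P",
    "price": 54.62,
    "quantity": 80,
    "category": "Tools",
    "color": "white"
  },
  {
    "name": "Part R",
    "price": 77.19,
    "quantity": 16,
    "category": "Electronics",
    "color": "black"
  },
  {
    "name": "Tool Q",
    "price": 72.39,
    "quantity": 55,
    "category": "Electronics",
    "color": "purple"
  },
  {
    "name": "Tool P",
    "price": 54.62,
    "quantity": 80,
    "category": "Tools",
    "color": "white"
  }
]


Checking 5 records for duplicates:

  Row 1: Tool Q ($392.95, qty 52)
  Row 2: Tool P ($54.62, qty 80)
  Row 3: Part R ($77.19, qty 16)
  Row 4: Tool Q ($72.39, qty 55)
  Row 5: Tool P ($54.62, qty 80) <-- DUPLICATE

Duplicates found: 1
Unique records: 4

1 duplicates, 4 unique


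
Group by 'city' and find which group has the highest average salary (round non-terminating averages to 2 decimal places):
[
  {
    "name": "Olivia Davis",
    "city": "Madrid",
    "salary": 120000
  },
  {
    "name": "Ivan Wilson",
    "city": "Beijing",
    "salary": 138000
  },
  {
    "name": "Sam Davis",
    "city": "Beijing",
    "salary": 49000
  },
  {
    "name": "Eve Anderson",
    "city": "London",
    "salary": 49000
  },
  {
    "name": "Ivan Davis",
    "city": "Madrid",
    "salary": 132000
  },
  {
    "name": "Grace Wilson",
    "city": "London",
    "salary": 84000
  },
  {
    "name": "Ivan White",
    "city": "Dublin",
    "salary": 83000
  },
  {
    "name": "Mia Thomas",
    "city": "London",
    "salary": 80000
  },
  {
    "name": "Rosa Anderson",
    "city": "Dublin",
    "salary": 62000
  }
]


Group by: city

Groups:
  Beijing: 2 people, avg salary = 187000/2 = $93500
  Dublin: 2 people, avg salary = 145000/2 = $72500
  London: 3 people, avg salary = 213000/3 = $71000
  Madrid: 2 people, avg salary = 252000/2 = $126000

Highest average salary: Madrid ($126000)

Madrid ($126000)


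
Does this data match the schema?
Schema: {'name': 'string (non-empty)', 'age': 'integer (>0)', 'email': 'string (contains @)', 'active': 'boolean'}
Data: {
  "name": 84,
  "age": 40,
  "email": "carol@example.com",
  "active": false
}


Validating each field against schema:
  name: FAIL (84 is not a string)
  age: OK (positive integer)
  email: OK (string with @)
  active: OK (boolean)

Result: INVALID (1 error: name)

INVALID (1 error: name)


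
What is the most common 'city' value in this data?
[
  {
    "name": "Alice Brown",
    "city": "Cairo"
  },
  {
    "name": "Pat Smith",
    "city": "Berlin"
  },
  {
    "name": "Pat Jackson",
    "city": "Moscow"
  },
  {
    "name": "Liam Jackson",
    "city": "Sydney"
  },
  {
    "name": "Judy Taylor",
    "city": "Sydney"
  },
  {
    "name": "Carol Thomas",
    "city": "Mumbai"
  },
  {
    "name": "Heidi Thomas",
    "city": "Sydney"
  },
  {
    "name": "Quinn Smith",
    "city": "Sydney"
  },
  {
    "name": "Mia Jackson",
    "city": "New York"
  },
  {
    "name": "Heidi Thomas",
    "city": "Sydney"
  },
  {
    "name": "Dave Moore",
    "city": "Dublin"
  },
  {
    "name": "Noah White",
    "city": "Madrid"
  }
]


Counting 'city' values across 12 records:

  Sydney: 5 #####
  Cairo: 1 #
  Berlin: 1 #
  Moscow: 1 #
  Mumbai: 1 #
  New York: 1 #
  Dublin: 1 #
  Madrid: 1 #

Most common: Sydney (5 times)

Sydney (5 times)


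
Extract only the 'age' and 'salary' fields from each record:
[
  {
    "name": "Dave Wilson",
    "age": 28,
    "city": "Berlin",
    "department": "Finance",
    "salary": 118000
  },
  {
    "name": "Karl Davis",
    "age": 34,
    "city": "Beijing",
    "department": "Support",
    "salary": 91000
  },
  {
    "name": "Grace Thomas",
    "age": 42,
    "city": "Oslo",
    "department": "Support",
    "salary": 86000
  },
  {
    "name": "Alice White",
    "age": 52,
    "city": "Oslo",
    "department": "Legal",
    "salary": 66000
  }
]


Original: 4 records with fields: name, age, city, department, salary
Keep: ['age', 'salary']
Drop: ['name', 'city', 'department']
Result: 4 records, 2 fields each

[
  {
    "age": 28,
    "salary": 118000
  },
  {
    "age": 34,
    "salary": 91000
  },
  {
    "age": 42,
    "salary": 86000
  },
  {
    "age": 52,
    "salary": 66000
  }
]


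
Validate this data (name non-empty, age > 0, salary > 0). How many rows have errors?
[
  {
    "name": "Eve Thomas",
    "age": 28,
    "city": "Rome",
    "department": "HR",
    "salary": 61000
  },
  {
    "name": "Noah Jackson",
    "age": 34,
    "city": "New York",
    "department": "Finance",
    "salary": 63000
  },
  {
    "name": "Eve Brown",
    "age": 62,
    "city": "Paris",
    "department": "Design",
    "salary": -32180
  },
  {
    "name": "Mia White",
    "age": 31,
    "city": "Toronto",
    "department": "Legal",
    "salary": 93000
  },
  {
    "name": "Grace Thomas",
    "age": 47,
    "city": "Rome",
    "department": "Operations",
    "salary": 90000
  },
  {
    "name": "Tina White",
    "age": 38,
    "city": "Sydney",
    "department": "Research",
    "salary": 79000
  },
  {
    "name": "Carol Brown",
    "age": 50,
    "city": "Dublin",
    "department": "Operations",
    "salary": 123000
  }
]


Validating 7 records:
Rules: name non-empty, age > 0, salary > 0

  Row 1 (Eve Thomas): OK
  Row 2 (Noah Jackson): OK
  Row 3 (Eve Brown): negative salary: -32180
  Row 4 (Mia White): OK
  Row 5 (Grace Thomas): OK
  Row 6 (Tina White): OK
  Row 7 (Carol Brown): OK

Total errors: 1

1 errors


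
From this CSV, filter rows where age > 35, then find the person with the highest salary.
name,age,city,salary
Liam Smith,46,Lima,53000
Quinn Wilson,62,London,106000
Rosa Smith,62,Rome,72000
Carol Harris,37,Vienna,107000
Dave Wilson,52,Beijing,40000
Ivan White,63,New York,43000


Filter: age > 35
Sort by: salary (descending)

Filtered records (6):
  Carol Harris, age 37, salary $107000
  Quinn Wilson, age 62, salary $106000
  Rosa Smith, age 62, salary $72000
  Liam Smith, age 46, salary $53000
  Ivan White, age 63, salary $43000
  Dave Wilson, age 52, salary $40000

Highest salary: Carol Harris ($107000)

Carol Harris


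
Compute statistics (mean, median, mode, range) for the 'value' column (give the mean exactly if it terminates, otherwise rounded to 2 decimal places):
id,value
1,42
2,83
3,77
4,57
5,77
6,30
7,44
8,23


Data: [42, 83, 77, 57, 77, 30, 44, 23]
Count: 8
Sum: 433
Mean: 433/8 = 54.125
Sorted: [23, 30, 42, 44, 57, 77, 77, 83]
Median: 50.5
Mode: 77 (2 times)
Range: 83 - 23 = 60
Min: 23, Max: 83

mean=54.125, median=50.5, mode=77, range=60


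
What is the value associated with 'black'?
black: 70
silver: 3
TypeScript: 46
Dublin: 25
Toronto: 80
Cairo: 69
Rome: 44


Looking up key 'black'
Value: 70

70


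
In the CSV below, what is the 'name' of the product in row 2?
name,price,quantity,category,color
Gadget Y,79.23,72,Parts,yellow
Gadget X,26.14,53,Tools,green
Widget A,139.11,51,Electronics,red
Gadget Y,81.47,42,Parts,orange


Query: Row 2 ('Gadget X'), column 'name'
Value: Gadget X

Gadget X


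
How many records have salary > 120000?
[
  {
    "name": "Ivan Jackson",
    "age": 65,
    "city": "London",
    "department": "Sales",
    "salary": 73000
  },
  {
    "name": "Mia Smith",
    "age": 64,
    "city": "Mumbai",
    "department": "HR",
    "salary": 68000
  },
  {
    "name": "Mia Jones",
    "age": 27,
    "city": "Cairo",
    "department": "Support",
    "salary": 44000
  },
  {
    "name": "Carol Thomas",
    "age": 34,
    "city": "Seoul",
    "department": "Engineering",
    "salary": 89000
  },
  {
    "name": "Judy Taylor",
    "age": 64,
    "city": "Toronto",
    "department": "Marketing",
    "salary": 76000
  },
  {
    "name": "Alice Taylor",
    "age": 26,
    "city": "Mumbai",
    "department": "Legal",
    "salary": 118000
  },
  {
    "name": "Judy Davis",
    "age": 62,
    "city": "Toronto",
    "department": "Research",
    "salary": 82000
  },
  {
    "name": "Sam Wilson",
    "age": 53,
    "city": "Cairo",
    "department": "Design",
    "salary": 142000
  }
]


Data: 8 records
Condition: salary > 120000

Checking each record:
  Ivan Jackson: 73000
  Mia Smith: 68000
  Mia Jones: 44000
  Carol Thomas: 89000
  Judy Taylor: 76000
  Alice Taylor: 118000
  Judy Davis: 82000
  Sam Wilson: 142000 MATCH

Count: 1

1


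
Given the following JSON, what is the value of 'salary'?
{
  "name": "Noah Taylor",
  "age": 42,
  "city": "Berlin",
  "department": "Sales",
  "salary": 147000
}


Looking up field 'salary'
Value: 147000

147000


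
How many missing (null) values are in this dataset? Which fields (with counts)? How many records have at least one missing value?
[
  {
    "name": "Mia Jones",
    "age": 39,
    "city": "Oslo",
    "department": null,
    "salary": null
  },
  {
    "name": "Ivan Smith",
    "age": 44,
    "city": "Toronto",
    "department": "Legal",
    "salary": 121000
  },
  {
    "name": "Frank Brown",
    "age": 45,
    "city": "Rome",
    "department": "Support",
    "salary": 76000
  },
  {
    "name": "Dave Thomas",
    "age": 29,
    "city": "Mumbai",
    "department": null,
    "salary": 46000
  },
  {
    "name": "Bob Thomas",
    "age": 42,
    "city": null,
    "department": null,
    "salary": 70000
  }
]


Checking for missing (null) values in 5 records:

  Mia Jones: department, salary
  Ivan Smith: complete
  Frank Brown: complete
  Dave Thomas: department
  Bob Thomas: city, department

Per field:
  name: 0 missing
  age: 0 missing
  city: 1 missing
  department: 3 missing
  salary: 1 missing

Total missing values: 5
Records with any missing: 3

5 missing values (city: 1, department: 3, salary: 1); 3 incomplete records


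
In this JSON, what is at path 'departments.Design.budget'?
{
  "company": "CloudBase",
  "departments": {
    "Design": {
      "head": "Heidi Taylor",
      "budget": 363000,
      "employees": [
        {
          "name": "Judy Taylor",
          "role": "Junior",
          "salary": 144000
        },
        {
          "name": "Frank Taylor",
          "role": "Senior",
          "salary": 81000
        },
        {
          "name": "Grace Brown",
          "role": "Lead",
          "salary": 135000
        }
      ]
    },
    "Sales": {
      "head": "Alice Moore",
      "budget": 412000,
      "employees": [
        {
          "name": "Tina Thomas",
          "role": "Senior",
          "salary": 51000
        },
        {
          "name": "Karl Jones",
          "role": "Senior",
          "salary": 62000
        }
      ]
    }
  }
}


Path: departments.Design.budget

Navigate:
  -> departments
  -> Design
  -> budget = 363000

363000


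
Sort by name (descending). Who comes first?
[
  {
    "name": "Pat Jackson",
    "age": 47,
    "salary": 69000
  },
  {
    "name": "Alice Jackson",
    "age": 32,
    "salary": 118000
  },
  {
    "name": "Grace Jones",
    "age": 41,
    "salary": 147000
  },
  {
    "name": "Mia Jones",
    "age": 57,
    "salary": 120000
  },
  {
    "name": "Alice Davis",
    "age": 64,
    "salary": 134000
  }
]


Sort by: name (descending)

Sorted order:
  1. Pat Jackson (name = Pat Jackson)
  2. Mia Jones (name = Mia Jones)
  3. Grace Jones (name = Grace Jones)
  4. Alice Jackson (name = Alice Jackson)
  5. Alice Davis (name = Alice Davis)

First: Pat Jackson

Pat Jackson


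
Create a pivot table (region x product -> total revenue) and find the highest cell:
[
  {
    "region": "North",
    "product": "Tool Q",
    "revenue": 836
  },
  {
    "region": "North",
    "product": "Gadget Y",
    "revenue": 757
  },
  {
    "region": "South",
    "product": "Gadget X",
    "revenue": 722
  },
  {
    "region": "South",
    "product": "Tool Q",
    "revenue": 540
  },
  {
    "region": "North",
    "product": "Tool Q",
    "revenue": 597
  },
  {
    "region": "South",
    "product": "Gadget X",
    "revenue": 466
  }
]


Pivot: region (rows) x product (columns) -> total revenue

     Gadget X      Gadget Y      Tool Q      
North            0           757          1433  
South         1188             0           540  

Highest: North / Tool Q = $1433

North / Tool Q = $1433


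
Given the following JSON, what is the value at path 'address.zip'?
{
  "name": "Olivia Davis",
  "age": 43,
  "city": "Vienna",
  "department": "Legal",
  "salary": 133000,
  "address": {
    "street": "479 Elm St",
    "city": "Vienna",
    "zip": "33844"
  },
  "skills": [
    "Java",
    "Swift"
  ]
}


Query: address.zip
Path: address -> zip
Value: 33844

33844


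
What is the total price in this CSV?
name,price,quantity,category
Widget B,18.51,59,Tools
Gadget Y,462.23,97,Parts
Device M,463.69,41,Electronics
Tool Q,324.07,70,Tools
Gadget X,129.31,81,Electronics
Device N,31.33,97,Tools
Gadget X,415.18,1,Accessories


Computing total price:
Values: [18.51, 462.23, 463.69, 324.07, 129.31, 31.33, 415.18]
Sum = 1844.32

1844.32


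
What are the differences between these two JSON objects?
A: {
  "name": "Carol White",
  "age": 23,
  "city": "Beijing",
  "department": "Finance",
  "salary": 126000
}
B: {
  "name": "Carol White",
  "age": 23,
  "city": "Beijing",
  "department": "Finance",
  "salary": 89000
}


Comparing each field (in key order):
  name: same
  age: same
  city: same
  department: same
  salary: DIFFERENT
Differences:
  salary: 126000 -> 89000

1 field(s) changed

1 change: salary


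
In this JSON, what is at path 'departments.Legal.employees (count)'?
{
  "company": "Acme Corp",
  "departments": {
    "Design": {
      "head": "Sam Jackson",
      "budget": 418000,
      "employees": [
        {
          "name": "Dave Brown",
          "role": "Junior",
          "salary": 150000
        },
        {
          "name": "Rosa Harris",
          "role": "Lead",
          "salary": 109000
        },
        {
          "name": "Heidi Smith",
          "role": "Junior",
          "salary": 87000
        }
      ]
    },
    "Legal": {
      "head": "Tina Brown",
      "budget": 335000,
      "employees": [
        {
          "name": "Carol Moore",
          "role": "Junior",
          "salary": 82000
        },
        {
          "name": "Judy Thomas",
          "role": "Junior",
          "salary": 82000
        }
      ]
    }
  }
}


Path: departments.Legal.employees (count)

Navigate:
  -> departments
  -> Legal
  -> employees (array, length 2)

2


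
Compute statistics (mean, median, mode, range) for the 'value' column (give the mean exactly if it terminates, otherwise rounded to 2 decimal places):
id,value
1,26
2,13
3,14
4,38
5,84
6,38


Data: [26, 13, 14, 38, 84, 38]
Count: 6
Sum: 213
Mean: 213/6 = 35.5
Sorted: [13, 14, 26, 38, 38, 84]
Median: 32.0
Mode: 38 (2 times)
Range: 84 - 13 = 71
Min: 13, Max: 84

mean=35.5, median=32.0, mode=38, range=71


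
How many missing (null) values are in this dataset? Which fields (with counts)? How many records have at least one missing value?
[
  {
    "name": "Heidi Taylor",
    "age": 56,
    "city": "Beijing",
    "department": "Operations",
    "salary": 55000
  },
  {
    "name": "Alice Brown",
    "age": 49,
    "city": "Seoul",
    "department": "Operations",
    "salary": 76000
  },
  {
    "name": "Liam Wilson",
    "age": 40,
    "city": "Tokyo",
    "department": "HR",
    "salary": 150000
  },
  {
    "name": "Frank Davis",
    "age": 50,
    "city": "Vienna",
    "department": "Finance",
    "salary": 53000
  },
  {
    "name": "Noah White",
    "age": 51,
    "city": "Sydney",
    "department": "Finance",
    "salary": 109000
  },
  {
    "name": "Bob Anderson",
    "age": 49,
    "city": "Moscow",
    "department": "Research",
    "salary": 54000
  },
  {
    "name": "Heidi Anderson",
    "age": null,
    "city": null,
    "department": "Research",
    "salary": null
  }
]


Checking for missing (null) values in 7 records:

  Heidi Taylor: complete
  Alice Brown: complete
  Liam Wilson: complete
  Frank Davis: complete
  Noah White: complete
  Bob Anderson: complete
  Heidi Anderson: age, city, salary

Per field:
  name: 0 missing
  age: 1 missing
  city: 1 missing
  department: 0 missing
  salary: 1 missing

Total missing values: 3
Records with any missing: 1

3 missing values (age: 1, city: 1, salary: 1); 1 incomplete records


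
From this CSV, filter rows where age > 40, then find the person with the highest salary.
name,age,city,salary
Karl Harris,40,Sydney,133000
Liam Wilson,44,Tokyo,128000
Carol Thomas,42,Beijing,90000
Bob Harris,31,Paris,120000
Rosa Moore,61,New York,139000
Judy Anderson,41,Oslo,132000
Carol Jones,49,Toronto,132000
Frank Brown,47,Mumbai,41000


Filter: age > 40
Sort by: salary (descending)

Filtered records (6):
  Rosa Moore, age 61, salary $139000
  Judy Anderson, age 41, salary $132000
  Carol Jones, age 49, salary $132000
  Liam Wilson, age 44, salary $128000
  Carol Thomas, age 42, salary $90000
  Frank Brown, age 47, salary $41000

Highest salary: Rosa Moore ($139000)

Rosa Moore


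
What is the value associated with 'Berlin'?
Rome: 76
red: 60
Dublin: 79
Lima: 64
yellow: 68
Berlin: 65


Looking up key 'Berlin'
Value: 65

65


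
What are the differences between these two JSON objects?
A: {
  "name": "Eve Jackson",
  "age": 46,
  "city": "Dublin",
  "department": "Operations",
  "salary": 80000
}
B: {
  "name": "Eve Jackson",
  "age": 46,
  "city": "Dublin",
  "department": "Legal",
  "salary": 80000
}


Comparing each field (in key order):
  name: same
  age: same
  city: same
  department: DIFFERENT
  salary: same
Differences:
  department: Operations -> Legal

1 field(s) changed

1 change: department


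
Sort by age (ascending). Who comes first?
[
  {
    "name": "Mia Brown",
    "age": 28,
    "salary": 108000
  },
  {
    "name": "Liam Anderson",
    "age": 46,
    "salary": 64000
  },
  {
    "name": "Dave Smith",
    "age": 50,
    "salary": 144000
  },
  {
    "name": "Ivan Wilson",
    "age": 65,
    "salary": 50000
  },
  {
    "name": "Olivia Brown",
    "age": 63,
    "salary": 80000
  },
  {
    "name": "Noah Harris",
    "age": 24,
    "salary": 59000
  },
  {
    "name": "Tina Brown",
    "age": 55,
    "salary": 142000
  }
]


Sort by: age (ascending)

Sorted order:
  1. Noah Harris (age = 24)
  2. Mia Brown (age = 28)
  3. Liam Anderson (age = 46)
  4. Dave Smith (age = 50)
  5. Tina Brown (age = 55)
  6. Olivia Brown (age = 63)
  7. Ivan Wilson (age = 65)

First: Noah Harris

Noah Harris


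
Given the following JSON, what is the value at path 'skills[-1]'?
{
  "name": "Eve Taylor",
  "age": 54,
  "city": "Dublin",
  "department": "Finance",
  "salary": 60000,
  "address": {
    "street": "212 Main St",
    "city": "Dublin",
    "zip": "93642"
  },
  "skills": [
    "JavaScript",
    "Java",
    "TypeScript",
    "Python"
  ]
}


Query: skills[-1]
Path: skills -> last element
Value: Python

Python


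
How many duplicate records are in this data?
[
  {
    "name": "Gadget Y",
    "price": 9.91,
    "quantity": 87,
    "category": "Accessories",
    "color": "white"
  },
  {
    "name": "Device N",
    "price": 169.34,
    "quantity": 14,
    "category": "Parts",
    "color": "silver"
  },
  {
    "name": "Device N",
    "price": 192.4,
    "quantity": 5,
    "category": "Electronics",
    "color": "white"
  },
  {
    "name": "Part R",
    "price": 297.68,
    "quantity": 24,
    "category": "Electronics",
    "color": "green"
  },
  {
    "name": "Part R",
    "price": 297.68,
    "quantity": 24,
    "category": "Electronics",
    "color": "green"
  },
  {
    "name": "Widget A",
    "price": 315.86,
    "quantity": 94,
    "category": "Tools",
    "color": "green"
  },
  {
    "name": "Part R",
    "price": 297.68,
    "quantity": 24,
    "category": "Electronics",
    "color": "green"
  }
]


Checking 7 records for duplicates:

  Row 1: Gadget Y ($9.91, qty 87)
  Row 2: Device N ($169.34, qty 14)
  Row 3: Device N ($192.4, qty 5)
  Row 4: Part R ($297.68, qty 24)
  Row 5: Part R ($297.68, qty 24) <-- DUPLICATE
  Row 6: Widget A ($315.86, qty 94)
  Row 7: Part R ($297.68, qty 24) <-- DUPLICATE

Duplicates found: 2
Unique records: 5

2 duplicates, 5 unique


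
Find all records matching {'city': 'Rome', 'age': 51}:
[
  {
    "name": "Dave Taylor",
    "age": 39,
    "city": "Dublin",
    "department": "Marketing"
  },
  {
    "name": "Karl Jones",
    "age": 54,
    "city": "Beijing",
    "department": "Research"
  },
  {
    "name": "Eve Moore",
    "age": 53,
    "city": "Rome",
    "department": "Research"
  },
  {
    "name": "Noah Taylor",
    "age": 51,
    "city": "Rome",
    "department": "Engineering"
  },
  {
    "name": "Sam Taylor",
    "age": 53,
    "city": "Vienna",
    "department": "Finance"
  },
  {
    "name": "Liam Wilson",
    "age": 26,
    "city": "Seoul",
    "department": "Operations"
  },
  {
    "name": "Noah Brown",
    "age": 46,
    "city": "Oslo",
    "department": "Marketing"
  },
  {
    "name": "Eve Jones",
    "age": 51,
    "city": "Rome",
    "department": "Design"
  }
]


Search criteria: {'city': 'Rome', 'age': 51}

Checking 8 records:
  Dave Taylor: {city: Dublin, age: 39}
  Karl Jones: {city: Beijing, age: 54}
  Eve Moore: {city: Rome, age: 53}
  Noah Taylor: {city: Rome, age: 51} <-- MATCH
  Sam Taylor: {city: Vienna, age: 53}
  Liam Wilson: {city: Seoul, age: 26}
  Noah Brown: {city: Oslo, age: 46}
  Eve Jones: {city: Rome, age: 51} <-- MATCH

Matches: ["Noah Taylor", "Eve Jones"]

["Noah Taylor", "Eve Jones"]


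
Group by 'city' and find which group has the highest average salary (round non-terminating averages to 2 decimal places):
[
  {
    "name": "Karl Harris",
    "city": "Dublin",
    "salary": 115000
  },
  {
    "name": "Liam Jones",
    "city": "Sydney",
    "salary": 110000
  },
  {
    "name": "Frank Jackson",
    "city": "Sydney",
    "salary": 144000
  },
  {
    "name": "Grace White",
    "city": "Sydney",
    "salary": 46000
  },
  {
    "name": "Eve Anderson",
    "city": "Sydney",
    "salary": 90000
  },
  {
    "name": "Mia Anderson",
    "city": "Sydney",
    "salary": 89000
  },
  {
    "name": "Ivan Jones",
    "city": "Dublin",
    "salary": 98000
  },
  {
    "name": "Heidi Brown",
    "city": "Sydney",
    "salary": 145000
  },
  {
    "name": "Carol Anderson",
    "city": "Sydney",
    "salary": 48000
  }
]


Group by: city

Groups:
  Dublin: 2 people, avg salary = 213000/2 = $106500
  Sydney: 7 people, avg salary = 672000/7 = $96000

Highest average salary: Dublin ($106500)

Dublin ($106500)


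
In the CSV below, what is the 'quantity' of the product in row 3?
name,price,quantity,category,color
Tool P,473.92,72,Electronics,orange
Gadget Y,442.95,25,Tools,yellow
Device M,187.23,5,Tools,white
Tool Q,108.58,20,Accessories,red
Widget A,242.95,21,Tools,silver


Query: Row 3 ('Device M'), column 'quantity'
Value: 5

5


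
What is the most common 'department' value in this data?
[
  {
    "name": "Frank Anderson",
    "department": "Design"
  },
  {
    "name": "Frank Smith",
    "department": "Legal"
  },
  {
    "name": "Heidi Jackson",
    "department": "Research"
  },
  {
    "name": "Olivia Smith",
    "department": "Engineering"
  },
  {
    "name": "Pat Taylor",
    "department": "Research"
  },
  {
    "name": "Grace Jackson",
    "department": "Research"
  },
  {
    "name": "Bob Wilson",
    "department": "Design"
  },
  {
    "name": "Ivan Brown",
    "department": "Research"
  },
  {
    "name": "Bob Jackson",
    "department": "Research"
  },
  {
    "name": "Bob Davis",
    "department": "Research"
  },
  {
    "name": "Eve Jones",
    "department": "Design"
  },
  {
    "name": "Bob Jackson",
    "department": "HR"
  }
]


Counting 'department' values across 12 records:

  Research: 6 ######
  Design: 3 ###
  Legal: 1 #
  Engineering: 1 #
  HR: 1 #

Most common: Research (6 times)

Research (6 times)


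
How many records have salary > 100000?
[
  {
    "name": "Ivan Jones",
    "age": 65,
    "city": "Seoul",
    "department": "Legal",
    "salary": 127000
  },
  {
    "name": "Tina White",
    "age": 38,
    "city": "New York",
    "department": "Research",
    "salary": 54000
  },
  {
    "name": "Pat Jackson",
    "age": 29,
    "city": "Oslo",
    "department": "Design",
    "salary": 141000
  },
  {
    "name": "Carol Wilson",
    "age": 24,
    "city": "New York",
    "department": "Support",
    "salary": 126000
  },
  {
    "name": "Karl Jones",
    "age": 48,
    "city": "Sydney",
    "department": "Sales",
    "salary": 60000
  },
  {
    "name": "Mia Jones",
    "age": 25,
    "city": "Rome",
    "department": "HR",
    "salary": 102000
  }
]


Data: 6 records
Condition: salary > 100000

Checking each record:
  Ivan Jones: 127000 MATCH
  Tina White: 54000
  Pat Jackson: 141000 MATCH
  Carol Wilson: 126000 MATCH
  Karl Jones: 60000
  Mia Jones: 102000 MATCH

Count: 4

4


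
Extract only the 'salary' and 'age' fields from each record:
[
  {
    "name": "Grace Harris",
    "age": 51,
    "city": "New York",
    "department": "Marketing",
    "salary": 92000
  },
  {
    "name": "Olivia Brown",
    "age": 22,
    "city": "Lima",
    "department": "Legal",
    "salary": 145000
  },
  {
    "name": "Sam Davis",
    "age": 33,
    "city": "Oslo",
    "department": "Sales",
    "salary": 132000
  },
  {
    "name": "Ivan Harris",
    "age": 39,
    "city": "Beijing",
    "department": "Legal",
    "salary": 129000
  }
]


Original: 4 records with fields: name, age, city, department, salary
Keep: ['salary', 'age']
Drop: ['name', 'city', 'department']
Result: 4 records, 2 fields each

[
  {
    "salary": 92000,
    "age": 51
  },
  {
    "salary": 145000,
    "age": 22
  },
  {
    "salary": 132000,
    "age": 33
  },
  {
    "salary": 129000,
    "age": 39
  }
]


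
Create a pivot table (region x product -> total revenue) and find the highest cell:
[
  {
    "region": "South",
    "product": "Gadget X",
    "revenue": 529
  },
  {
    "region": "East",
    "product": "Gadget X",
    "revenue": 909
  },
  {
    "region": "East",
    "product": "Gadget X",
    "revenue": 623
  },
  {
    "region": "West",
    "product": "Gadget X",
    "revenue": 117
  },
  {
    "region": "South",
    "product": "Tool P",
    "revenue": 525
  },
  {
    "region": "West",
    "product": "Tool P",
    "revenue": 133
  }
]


Pivot: region (rows) x product (columns) -> total revenue

     Gadget X      Tool P      
East          1532             0  
South          529           525  
West           117           133  

Highest: East / Gadget X = $1532

East / Gadget X = $1532


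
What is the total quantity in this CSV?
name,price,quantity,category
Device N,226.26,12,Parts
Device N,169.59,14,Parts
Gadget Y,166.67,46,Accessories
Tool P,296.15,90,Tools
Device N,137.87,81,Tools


Computing total quantity:
Values: [12, 14, 46, 90, 81]
Sum = 243

243


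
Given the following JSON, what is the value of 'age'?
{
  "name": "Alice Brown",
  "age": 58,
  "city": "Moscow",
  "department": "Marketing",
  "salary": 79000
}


Looking up field 'age'
Value: 58

58


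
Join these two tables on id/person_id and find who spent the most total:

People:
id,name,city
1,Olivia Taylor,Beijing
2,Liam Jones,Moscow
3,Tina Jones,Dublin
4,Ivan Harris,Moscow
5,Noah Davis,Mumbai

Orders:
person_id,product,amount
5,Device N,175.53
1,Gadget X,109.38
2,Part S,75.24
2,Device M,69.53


Join on: people.id = orders.person_id

Joined rows:
  Noah Davis (Mumbai) bought Device N for $175.53
  Olivia Taylor (Beijing) bought Gadget X for $109.38
  Liam Jones (Moscow) bought Part S for $75.24
  Liam Jones (Moscow) bought Device M for $69.53

Total per person:
  Noah Davis: $175.53
  Liam Jones: $144.77
  Olivia Taylor: $109.38

Top spender: Noah Davis ($175.53)

Noah Davis ($175.53)


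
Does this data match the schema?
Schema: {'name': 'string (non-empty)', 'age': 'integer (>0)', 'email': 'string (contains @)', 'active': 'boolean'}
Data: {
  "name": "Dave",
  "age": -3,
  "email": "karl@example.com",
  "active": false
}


Validating each field against schema:
  name: OK (non-empty string)
  age: FAIL (-3 is not > 0)
  email: OK (string with @)
  active: OK (boolean)

Result: INVALID (1 error: age)

INVALID (1 error: age)


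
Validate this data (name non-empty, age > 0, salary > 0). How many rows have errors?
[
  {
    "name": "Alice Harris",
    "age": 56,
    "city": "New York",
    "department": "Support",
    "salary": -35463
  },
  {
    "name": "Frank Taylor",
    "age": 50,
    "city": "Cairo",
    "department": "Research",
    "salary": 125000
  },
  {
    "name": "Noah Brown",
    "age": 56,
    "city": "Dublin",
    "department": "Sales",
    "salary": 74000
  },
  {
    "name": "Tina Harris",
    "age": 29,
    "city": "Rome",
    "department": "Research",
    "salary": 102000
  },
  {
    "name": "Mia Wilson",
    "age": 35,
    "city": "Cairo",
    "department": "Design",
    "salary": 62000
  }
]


Validating 5 records:
Rules: name non-empty, age > 0, salary > 0

  Row 1 (Alice Harris): negative salary: -35463
  Row 2 (Frank Taylor): OK
  Row 3 (Noah Brown): OK
  Row 4 (Tina Harris): OK
  Row 5 (Mia Wilson): OK

Total errors: 1

1 errors


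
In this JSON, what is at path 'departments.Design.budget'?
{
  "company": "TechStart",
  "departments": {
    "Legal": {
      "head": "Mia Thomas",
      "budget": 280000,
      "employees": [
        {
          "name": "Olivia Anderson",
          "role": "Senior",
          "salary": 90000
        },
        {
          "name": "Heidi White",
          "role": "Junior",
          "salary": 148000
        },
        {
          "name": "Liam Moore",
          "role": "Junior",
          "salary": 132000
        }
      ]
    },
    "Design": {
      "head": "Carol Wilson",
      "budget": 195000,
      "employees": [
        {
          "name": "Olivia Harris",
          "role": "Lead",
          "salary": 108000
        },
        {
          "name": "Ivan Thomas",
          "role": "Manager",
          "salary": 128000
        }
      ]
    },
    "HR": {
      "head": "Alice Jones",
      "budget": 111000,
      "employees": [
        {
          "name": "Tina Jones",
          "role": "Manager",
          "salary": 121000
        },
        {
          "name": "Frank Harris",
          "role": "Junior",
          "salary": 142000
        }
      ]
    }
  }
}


Path: departments.Design.budget

Navigate:
  -> departments
  -> Design
  -> budget = 195000

195000
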